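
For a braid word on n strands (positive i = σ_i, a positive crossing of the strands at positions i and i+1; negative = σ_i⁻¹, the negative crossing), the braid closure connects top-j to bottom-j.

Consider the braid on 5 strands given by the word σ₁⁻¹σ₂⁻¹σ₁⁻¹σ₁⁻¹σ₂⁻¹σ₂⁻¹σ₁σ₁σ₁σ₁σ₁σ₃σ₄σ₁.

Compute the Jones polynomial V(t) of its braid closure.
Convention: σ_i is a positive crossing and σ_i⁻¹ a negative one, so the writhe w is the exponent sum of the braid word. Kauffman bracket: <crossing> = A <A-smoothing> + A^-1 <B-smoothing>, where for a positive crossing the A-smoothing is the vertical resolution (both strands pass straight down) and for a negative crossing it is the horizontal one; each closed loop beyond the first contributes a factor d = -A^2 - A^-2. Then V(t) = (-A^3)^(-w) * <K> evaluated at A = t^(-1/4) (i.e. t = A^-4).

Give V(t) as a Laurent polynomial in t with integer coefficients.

The presented braid s1^-1 s2^-1 s1^-1 s1^-1 s2^-1 s2^-1 s1 s1 s1 s1 s1 s3 s4 s1 on 5 strands reduces by inverse Markov moves (closure unchanged at each step):
  Deconjugate: the word is γ·β·γ⁻¹ with γ = s1^-1 (prefix) and γ⁻¹ = s1 (suffix); strip both.
  Destabilize: the word has the form β·s4 where s4 occurs only as the final letter (β ∈ B_4); drop it and the last strand → 4 strands.
  Destabilize: the word has the form β·s3 where s3 occurs only as the final letter (β ∈ B_3); drop it and the last strand → 3 strands.
Reduced to β = s2^-1 s1^-1 s1^-1 s2^-1 s2^-1 s1 s1 s1 s1 s1 on 3 strands, 10 crossings.
Compute on β:
Braid: s2^-1 s1^-1 s1^-1 s2^-1 s2^-1 s1 s1 s1 s1 s1 on 3 strands, 10 crossings.
Writhe w = (#positive) - (#negative) = 5 - 5 = 0.
Enumerate smoothing states for the bracket polynomial. There are 2^10 = 1024 states.
Each crossing splits two ways (0=vertical, 1=horizontal). The state's weight is A^(#A-smoothings - #B-smoothings) * d^(loops - 1).
Tabulate the states by total A-exponent and number of loops L (A-exp: L × count):
  A^10: L=4 ×1
  A^8: L=3 ×10
  A^6: L=2 ×29, L=4 ×16
  A^4: L=1 ×26, L=3 ×74, L=5 ×20
  A^2: L=2 ×90, L=4 ×105, L=6 ×15
  A^0: L=1 ×15, L=3 ×141, L=5 ×90, L=7 ×6
  A^-2: L=2 ×35, L=4 ×130, L=6 ×44, L=8 ×1
  A^-4: L=3 ×40, L=5 ×69, L=7 ×11
  A^-6: L=4 ×25, L=6 ×19, L=8 ×1
  A^-8: L=5 ×8, L=7 ×2
  A^-10: L=6 ×1
Each group contributes A^e * Σ count * d^(L-1):
Powers of d = -A^2 - A^-2: d^2 = A^4 + 2 + A^-4; d^3 = -A^6 - 3*A^2 - 3*A^-2 - A^-6; d^4 = A^8 + 4*A^4 + 6 + 4*A^-4 + A^-8; d^5 = -A^10 - 5*A^6 - 10*A^2 - 10*A^-2 - 5*A^-6 - A^-10; d^6 = A^12 + 6*A^8 + 15*A^4 + 20 + 15*A^-4 + 6*A^-8 + A^-12; d^7 = -A^14 - 7*A^10 - 21*A^6 - 35*A^2 - 35*A^-2 - 21*A^-6 - 7*A^-10 - A^-14.
  A^10 * (d^3) = -A^16 - 3*A^12 - 3*A^8 - A^4
  A^8 * (10*d^2) = 10*A^12 + 20*A^8 + 10*A^4
  A^6 * (29*d + 16*d^3) = -16*A^12 - 77*A^8 - 77*A^4 - 16
  A^4 * (26 + 74*d^2 + 20*d^4) = 20*A^12 + 154*A^8 + 294*A^4 + 154 + 20*A^-4
  A^2 * (90*d + 105*d^3 + 15*d^5) = -15*A^12 - 180*A^8 - 555*A^4 - 555 - 180*A^-4 - 15*A^-8
  A^0 * (15 + 141*d^2 + 90*d^4 + 6*d^6) = 6*A^12 + 126*A^8 + 591*A^4 + 957 + 591*A^-4 + 126*A^-8 + 6*A^-12
  A^-2 * (35*d + 130*d^3 + 44*d^5 + d^7) = -A^12 - 51*A^8 - 371*A^4 - 900 - 900*A^-4 - 371*A^-8 - 51*A^-12 - A^-16
  A^-4 * (40*d^2 + 69*d^4 + 11*d^6) = 11*A^8 + 135*A^4 + 481 + 714*A^-4 + 481*A^-8 + 135*A^-12 + 11*A^-16
  A^-6 * (25*d^3 + 19*d^5 + d^7) = -A^8 - 26*A^4 - 141 - 300*A^-4 - 300*A^-8 - 141*A^-12 - 26*A^-16 - A^-20
  A^-8 * (8*d^4 + 2*d^6) = 2*A^4 + 20 + 62*A^-4 + 88*A^-8 + 62*A^-12 + 20*A^-16 + 2*A^-20
  A^-10 * (d^5) = -1 - 5*A^-4 - 10*A^-8 - 10*A^-12 - 5*A^-16 - A^-20
Summing the groups: <K> = -A^16 + A^12 - A^8 + 2*A^4 - 1 + 2*A^-4 - A^-8 + A^-12 - A^-16
Normalise by the writhe: (-A^3)^(-w) = (-A^3)^(0) = 1, so f(A) = 1 * <K> = -A^16 + A^12 - A^8 + 2*A^4 - 1 + 2*A^-4 - A^-8 + A^-12 - A^-16.
Substitute A = t^(-1/4), i.e. A^e → t^(-e/4): V(t) = -t^4 + t^3 - t^2 + 2*t - 1 + 2*t^-1 - t^-2 + t^-3 - t^-4

Answer: -t^4 + t^3 - t^2 + 2*t - 1 + 2*t^-1 - t^-2 + t^-3 - t^-4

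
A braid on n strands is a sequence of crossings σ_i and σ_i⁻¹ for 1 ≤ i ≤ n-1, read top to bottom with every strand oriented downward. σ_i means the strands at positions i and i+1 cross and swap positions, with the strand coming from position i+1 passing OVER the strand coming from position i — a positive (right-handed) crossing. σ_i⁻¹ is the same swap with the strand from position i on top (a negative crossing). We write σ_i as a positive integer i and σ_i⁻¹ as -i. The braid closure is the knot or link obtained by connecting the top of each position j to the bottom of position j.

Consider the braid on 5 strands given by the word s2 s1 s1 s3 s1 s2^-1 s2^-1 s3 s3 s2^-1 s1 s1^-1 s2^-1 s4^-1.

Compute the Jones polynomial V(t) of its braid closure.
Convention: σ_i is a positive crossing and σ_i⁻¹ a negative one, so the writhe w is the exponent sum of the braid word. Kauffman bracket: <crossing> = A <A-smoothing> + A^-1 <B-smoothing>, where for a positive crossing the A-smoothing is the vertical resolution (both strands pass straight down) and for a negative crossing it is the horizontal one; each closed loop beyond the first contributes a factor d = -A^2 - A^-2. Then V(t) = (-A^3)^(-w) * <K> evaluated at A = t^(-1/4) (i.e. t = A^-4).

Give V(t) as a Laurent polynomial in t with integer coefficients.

t^7 - 3*t^6 + 4*t^5 - 6*t^4 + 7*t^3 - 6*t^2 + 6*t - 3 + 2*t^-1 - t^-2

Derivation:
The presented braid s2 s1 s1 s3 s1 s2^-1 s2^-1 s3 s3 s2^-1 s1 s1^-1 s2^-1 s4^-1 on 5 strands reduces by inverse Markov moves (closure unchanged at each step):
  Destabilize: the word has the form β·s4^-1 where s4^-1 occurs only as the final letter (β ∈ B_4); drop it and the last strand → 4 strands.
  Deconjugate: the word is γ·β·γ⁻¹ with γ = s2 s1 (prefix) and γ⁻¹ = s1^-1 s2^-1 (suffix); strip both.
Reduced to β = s1 s3 s1 s2^-1 s2^-1 s3 s3 s2^-1 s1 on 4 strands, 9 crossings.
Compute on β:
Braid: s1 s3 s1 s2^-1 s2^-1 s3 s3 s2^-1 s1 on 4 strands, 9 crossings.
Writhe w = (#positive) - (#negative) = 6 - 3 = 3.
Enumerate smoothing states for the bracket polynomial. There are 2^9 = 512 states.
For each crossing: s=0 is the vertical smoothing, s=1 horizontal. Crossing k contributes A^(sign_k * (1 - 2*s_k)); loop factor d = -A^2 - A^-2.
Tabulate the states by total A-exponent and number of loops L (A-exp: L × count):
  A^9: L=5 ×1
  A^7: L=4 ×9
  A^5: L=3 ×32, L=5 ×4
  A^3: L=2 ×55, L=4 ×28, L=6 ×1
  A^1: L=1 ×39, L=3 ×77, L=5 ×10
  A^-1: L=2 ×81, L=4 ×44, L=6 ×1
  A^-3: L=3 ×73, L=5 ×11
  A^-5: L=4 ×35, L=6 ×1
  A^-7: L=5 ×9
  A^-9: L=6 ×1
Each group contributes A^e * Σ count * d^(L-1):
Powers of d = -A^2 - A^-2: d^2 = A^4 + 2 + A^-4; d^3 = -A^6 - 3*A^2 - 3*A^-2 - A^-6; d^4 = A^8 + 4*A^4 + 6 + 4*A^-4 + A^-8; d^5 = -A^10 - 5*A^6 - 10*A^2 - 10*A^-2 - 5*A^-6 - A^-10.
  A^9 * (d^4) = A^17 + 4*A^13 + 6*A^9 + 4*A^5 + A
  A^7 * (9*d^3) = -9*A^13 - 27*A^9 - 27*A^5 - 9*A
  A^5 * (32*d^2 + 4*d^4) = 4*A^13 + 48*A^9 + 88*A^5 + 48*A + 4*A^-3
  A^3 * (55*d + 28*d^3 + d^5) = -A^13 - 33*A^9 - 149*A^5 - 149*A - 33*A^-3 - A^-7
  A^1 * (39 + 77*d^2 + 10*d^4) = 10*A^9 + 117*A^5 + 253*A + 117*A^-3 + 10*A^-7
  A^-1 * (81*d + 44*d^3 + d^5) = -A^9 - 49*A^5 - 223*A - 223*A^-3 - 49*A^-7 - A^-11
  A^-3 * (73*d^2 + 11*d^4) = 11*A^5 + 117*A + 212*A^-3 + 117*A^-7 + 11*A^-11
  A^-5 * (35*d^3 + d^5) = -A^5 - 40*A - 115*A^-3 - 115*A^-7 - 40*A^-11 - A^-15
  A^-7 * (9*d^4) = 9*A + 36*A^-3 + 54*A^-7 + 36*A^-11 + 9*A^-15
  A^-9 * (d^5) = -A - 5*A^-3 - 10*A^-7 - 10*A^-11 - 5*A^-15 - A^-19
Summing the groups: <K> = A^17 - 2*A^13 + 3*A^9 - 6*A^5 + 6*A - 7*A^-3 + 6*A^-7 - 4*A^-11 + 3*A^-15 - A^-19
Normalise by the writhe: (-A^3)^(-w) = (-A^3)^(-3) = -A^-9, so f(A) = -A^-9 * <K> = -A^8 + 2*A^4 - 3 + 6*A^-4 - 6*A^-8 + 7*A^-12 - 6*A^-16 + 4*A^-20 - 3*A^-24 + A^-28.
Substitute A = t^(-1/4), i.e. A^e → t^(-e/4): V(t) = t^7 - 3*t^6 + 4*t^5 - 6*t^4 + 7*t^3 - 6*t^2 + 6*t - 3 + 2*t^-1 - t^-2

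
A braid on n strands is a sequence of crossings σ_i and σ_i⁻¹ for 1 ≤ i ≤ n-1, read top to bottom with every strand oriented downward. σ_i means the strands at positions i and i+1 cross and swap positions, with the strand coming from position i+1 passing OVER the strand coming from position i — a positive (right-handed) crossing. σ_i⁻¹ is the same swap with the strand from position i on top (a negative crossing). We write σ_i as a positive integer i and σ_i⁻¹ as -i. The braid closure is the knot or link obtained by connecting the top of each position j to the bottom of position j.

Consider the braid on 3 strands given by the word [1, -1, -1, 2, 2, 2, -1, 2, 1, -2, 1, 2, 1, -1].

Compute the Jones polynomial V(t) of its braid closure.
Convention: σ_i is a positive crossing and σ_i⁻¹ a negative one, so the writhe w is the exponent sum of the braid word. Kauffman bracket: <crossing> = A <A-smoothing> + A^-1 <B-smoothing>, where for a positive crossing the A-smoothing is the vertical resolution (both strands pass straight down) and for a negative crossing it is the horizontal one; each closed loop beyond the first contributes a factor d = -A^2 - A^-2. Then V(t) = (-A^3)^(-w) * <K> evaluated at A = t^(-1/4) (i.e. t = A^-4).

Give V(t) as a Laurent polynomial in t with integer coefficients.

The presented braid s1 s1^-1 s1^-1 s2 s2 s2 s1^-1 s2 s1 s2^-1 s1 s2 s1 s1^-1 on 3 strands reduces by inverse Markov moves (closure unchanged at each step):
  Deconjugate: the word is γ·β·γ⁻¹ with γ = s1 s1^-1 (prefix) and γ⁻¹ = s1 s1^-1 (suffix); strip both.
Reduced to β = s1^-1 s2 s2 s2 s1^-1 s2 s1 s2^-1 s1 s2 on 3 strands, 10 crossings.
Compute on β:
Braid: s1^-1 s2 s2 s2 s1^-1 s2 s1 s2^-1 s1 s2 on 3 strands, 10 crossings.
Writhe w = (#positive) - (#negative) = 7 - 3 = 4.
Computing the Kauffman bracket via state sum. There are 2^10 = 1024 states.
Each crossing splits two ways (0=vertical, 1=horizontal). The state's weight is A^(#A-smoothings - #B-smoothings) * d^(loops - 1).
Tabulate the states by total A-exponent and number of loops L (A-exp: L × count):
  A^10: L=2 ×1
  A^8: L=1 ×5, L=3 ×5
  A^6: L=2 ×39, L=4 ×6
  A^4: L=1 ×34, L=3 ×85, L=5 ×1
  A^2: L=2 ×138, L=4 ×72
  A^0: L=1 ×48, L=3 ×167, L=5 ×37
  A^-2: L=2 ×91, L=4 ×109, L=6 ×10
  A^-4: L=3 ×82, L=5 ×37, L=7 ×1
  A^-6: L=4 ×40, L=6 ×5
  A^-8: L=5 ×10
  A^-10: L=6 ×1
Each group contributes A^e * Σ count * d^(L-1):
Powers of d = -A^2 - A^-2: d^2 = A^4 + 2 + A^-4; d^3 = -A^6 - 3*A^2 - 3*A^-2 - A^-6; d^4 = A^8 + 4*A^4 + 6 + 4*A^-4 + A^-8; d^5 = -A^10 - 5*A^6 - 10*A^2 - 10*A^-2 - 5*A^-6 - A^-10; d^6 = A^12 + 6*A^8 + 15*A^4 + 20 + 15*A^-4 + 6*A^-8 + A^-12.
  A^10 * (d) = -A^12 - A^8
  A^8 * (5 + 5*d^2) = 5*A^12 + 15*A^8 + 5*A^4
  A^6 * (39*d + 6*d^3) = -6*A^12 - 57*A^8 - 57*A^4 - 6
  A^4 * (34 + 85*d^2 + d^4) = A^12 + 89*A^8 + 210*A^4 + 89 + A^-4
  A^2 * (138*d + 72*d^3) = -72*A^8 - 354*A^4 - 354 - 72*A^-4
  A^0 * (48 + 167*d^2 + 37*d^4) = 37*A^8 + 315*A^4 + 604 + 315*A^-4 + 37*A^-8
  A^-2 * (91*d + 109*d^3 + 10*d^5) = -10*A^8 - 159*A^4 - 518 - 518*A^-4 - 159*A^-8 - 10*A^-12
  A^-4 * (82*d^2 + 37*d^4 + d^6) = A^8 + 43*A^4 + 245 + 406*A^-4 + 245*A^-8 + 43*A^-12 + A^-16
  A^-6 * (40*d^3 + 5*d^5) = -5*A^4 - 65 - 170*A^-4 - 170*A^-8 - 65*A^-12 - 5*A^-16
  A^-8 * (10*d^4) = 10 + 40*A^-4 + 60*A^-8 + 40*A^-12 + 10*A^-16
  A^-10 * (d^5) = -1 - 5*A^-4 - 10*A^-8 - 10*A^-12 - 5*A^-16 - A^-20
Summing the groups: <K> = -A^12 + 2*A^8 - 2*A^4 + 4 - 3*A^-4 + 3*A^-8 - 2*A^-12 + A^-16 - A^-20
Normalise by the writhe: (-A^3)^(-w) = (-A^3)^(-4) = A^-12, so f(A) = A^-12 * <K> = -1 + 2*A^-4 - 2*A^-8 + 4*A^-12 - 3*A^-16 + 3*A^-20 - 2*A^-24 + A^-28 - A^-32.
Substitute A = t^(-1/4), i.e. A^e → t^(-e/4): V(t) = -t^8 + t^7 - 2*t^6 + 3*t^5 - 3*t^4 + 4*t^3 - 2*t^2 + 2*t - 1

Answer: -t^8 + t^7 - 2*t^6 + 3*t^5 - 3*t^4 + 4*t^3 - 2*t^2 + 2*t - 1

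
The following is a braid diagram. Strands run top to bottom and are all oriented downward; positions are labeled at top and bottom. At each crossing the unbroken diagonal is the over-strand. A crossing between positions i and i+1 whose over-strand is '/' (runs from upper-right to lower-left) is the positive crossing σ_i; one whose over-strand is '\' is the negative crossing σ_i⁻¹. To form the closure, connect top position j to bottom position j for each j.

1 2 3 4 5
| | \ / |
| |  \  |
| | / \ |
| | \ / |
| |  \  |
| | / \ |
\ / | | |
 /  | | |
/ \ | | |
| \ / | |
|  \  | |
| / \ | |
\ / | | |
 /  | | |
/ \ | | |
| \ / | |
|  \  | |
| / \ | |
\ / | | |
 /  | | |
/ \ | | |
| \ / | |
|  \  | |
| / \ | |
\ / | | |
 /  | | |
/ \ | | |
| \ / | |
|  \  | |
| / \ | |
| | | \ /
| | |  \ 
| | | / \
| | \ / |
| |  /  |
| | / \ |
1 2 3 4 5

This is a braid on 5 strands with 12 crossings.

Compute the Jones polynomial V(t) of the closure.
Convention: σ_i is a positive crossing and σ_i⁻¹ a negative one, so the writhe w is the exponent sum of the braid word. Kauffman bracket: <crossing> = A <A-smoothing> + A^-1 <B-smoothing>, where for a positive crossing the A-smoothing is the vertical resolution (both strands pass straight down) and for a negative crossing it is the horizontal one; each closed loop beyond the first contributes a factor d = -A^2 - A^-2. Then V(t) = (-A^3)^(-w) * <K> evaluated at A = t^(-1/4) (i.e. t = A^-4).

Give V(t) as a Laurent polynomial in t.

Reading the diagram top to bottom ('/'-over between positions i,i+1 = s_i, '\'-over = s_i^-1): braid word = s3^-1 s3^-1 s1 s2^-1 s1 s2^-1 s1 s2^-1 s1 s2^-1 s4^-1 s3.
The presented braid s3^-1 s3^-1 s1 s2^-1 s1 s2^-1 s1 s2^-1 s1 s2^-1 s4^-1 s3 on 5 strands reduces by inverse Markov moves (closure unchanged at each step):
  Deconjugate: the word is γ·β·γ⁻¹ with γ = s3^-1 (prefix) and γ⁻¹ = s3 (suffix); strip both.
  Destabilize: the word has the form β·s4^-1 where s4^-1 occurs only as the final letter (β ∈ B_4); drop it and the last strand → 4 strands.
Reduced to β = s3^-1 s1 s2^-1 s1 s2^-1 s1 s2^-1 s1 s2^-1 on 4 strands, 9 crossings.
Compute on β:
Braid: s3^-1 s1 s2^-1 s1 s2^-1 s1 s2^-1 s1 s2^-1 on 4 strands, 9 crossings.
Writhe w = (#positive) - (#negative) = 4 - 5 = -1.
State-sum expansion of <K>. There are 2^9 = 512 states.
For each crossing: s=0 is the vertical smoothing, s=1 horizontal. Crossing k contributes A^(sign_k * (1 - 2*s_k)); loop factor d = -A^2 - A^-2.
Tabulate the states by total A-exponent and number of loops L (A-exp: L × count):
  A^9: L=5 ×1
  A^7: L=4 ×8, L=6 ×1
  A^5: L=3 ×28, L=5 ×8
  A^3: L=2 ×52, L=4 ×32
  A^1: L=1 ×45, L=3 ×77, L=5 ×4
  A^-1: L=2 ×97, L=4 ×29
  A^-3: L=3 ×80, L=5 ×4
  A^-5: L=4 ×36
  A^-7: L=5 ×9
  A^-9: L=6 ×1
Each group contributes A^e * Σ count * d^(L-1):
Powers of d = -A^2 - A^-2: d^2 = A^4 + 2 + A^-4; d^3 = -A^6 - 3*A^2 - 3*A^-2 - A^-6; d^4 = A^8 + 4*A^4 + 6 + 4*A^-4 + A^-8; d^5 = -A^10 - 5*A^6 - 10*A^2 - 10*A^-2 - 5*A^-6 - A^-10.
  A^9 * (d^4) = A^17 + 4*A^13 + 6*A^9 + 4*A^5 + A
  A^7 * (8*d^3 + d^5) = -A^17 - 13*A^13 - 34*A^9 - 34*A^5 - 13*A - A^-3
  A^5 * (28*d^2 + 8*d^4) = 8*A^13 + 60*A^9 + 104*A^5 + 60*A + 8*A^-3
  A^3 * (52*d + 32*d^3) = -32*A^9 - 148*A^5 - 148*A - 32*A^-3
  A^1 * (45 + 77*d^2 + 4*d^4) = 4*A^9 + 93*A^5 + 223*A + 93*A^-3 + 4*A^-7
  A^-1 * (97*d + 29*d^3) = -29*A^5 - 184*A - 184*A^-3 - 29*A^-7
  A^-3 * (80*d^2 + 4*d^4) = 4*A^5 + 96*A + 184*A^-3 + 96*A^-7 + 4*A^-11
  A^-5 * (36*d^3) = -36*A - 108*A^-3 - 108*A^-7 - 36*A^-11
  A^-7 * (9*d^4) = 9*A + 36*A^-3 + 54*A^-7 + 36*A^-11 + 9*A^-15
  A^-9 * (d^5) = -A - 5*A^-3 - 10*A^-7 - 10*A^-11 - 5*A^-15 - A^-19
Summing the groups: <K> = -A^13 + 4*A^9 - 6*A^5 + 7*A - 9*A^-3 + 7*A^-7 - 6*A^-11 + 4*A^-15 - A^-19
Normalise by the writhe: (-A^3)^(-w) = (-A^3)^(1) = -A^3, so f(A) = -A^3 * <K> = A^16 - 4*A^12 + 6*A^8 - 7*A^4 + 9 - 7*A^-4 + 6*A^-8 - 4*A^-12 + A^-16.
Substitute A = t^(-1/4), i.e. A^e → t^(-e/4): V(t) = t^4 - 4*t^3 + 6*t^2 - 7*t + 9 - 7*t^-1 + 6*t^-2 - 4*t^-3 + t^-4

Answer: t^4 - 4*t^3 + 6*t^2 - 7*t + 9 - 7*t^-1 + 6*t^-2 - 4*t^-3 + t^-4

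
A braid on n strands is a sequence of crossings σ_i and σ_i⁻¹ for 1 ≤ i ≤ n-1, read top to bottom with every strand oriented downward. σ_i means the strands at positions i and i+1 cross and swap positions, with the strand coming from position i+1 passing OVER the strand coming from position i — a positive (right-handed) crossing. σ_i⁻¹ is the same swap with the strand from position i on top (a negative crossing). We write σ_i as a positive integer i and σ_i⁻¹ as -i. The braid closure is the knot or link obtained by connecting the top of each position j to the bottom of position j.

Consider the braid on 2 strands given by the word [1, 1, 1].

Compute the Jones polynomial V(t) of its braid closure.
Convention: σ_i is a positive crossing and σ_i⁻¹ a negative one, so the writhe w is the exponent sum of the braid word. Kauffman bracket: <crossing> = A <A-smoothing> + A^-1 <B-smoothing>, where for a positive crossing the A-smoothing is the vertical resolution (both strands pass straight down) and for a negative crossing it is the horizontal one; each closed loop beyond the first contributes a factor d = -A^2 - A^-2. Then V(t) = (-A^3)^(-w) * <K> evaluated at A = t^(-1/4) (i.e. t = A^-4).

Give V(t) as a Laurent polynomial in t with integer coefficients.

-t^4 + t^3 + t

Derivation:
Braid: s1 s1 s1 on 2 strands, 3 crossings.
Writhe w = (#positive) - (#negative) = 3 - 0 = 3.
Computing the Kauffman bracket via state sum. There are 2^3 = 8 states.
For each crossing: s=0 is the vertical smoothing, s=1 horizontal. Crossing k contributes A^(sign_k * (1 - 2*s_k)); loop factor d = -A^2 - A^-2.
  state 000: A-exp=+3, loops=2, term = A^3 * d^1
  state 001: A-exp=+1, loops=1, term = A^1 * d^0
  state 010: A-exp=+1, loops=1, term = A^1 * d^0
  state 011: A-exp=-1, loops=2, term = A^-1 * d^1
  state 100: A-exp=+1, loops=1, term = A^1 * d^0
  state 101: A-exp=-1, loops=2, term = A^-1 * d^1
  state 110: A-exp=-1, loops=2, term = A^-1 * d^1
  state 111: A-exp=-3, loops=3, term = A^-3 * d^2
Collect the terms by A-exponent (count of states per loop number):
Powers of d = -A^2 - A^-2: d^2 = A^4 + 2 + A^-4.
  A^3 * (d) = -A^5 - A
  A^1 * (3) = 3*A
  A^-1 * (3*d) = -3*A - 3*A^-3
  A^-3 * (d^2) = A + 2*A^-3 + A^-7
Summing the groups: <K> = -A^5 - A^-3 + A^-7
Normalise by the writhe: (-A^3)^(-w) = (-A^3)^(-3) = -A^-9, so f(A) = -A^-9 * <K> = A^-4 + A^-12 - A^-16.
Substitute A = t^(-1/4), i.e. A^e → t^(-e/4): V(t) = -t^4 + t^3 + t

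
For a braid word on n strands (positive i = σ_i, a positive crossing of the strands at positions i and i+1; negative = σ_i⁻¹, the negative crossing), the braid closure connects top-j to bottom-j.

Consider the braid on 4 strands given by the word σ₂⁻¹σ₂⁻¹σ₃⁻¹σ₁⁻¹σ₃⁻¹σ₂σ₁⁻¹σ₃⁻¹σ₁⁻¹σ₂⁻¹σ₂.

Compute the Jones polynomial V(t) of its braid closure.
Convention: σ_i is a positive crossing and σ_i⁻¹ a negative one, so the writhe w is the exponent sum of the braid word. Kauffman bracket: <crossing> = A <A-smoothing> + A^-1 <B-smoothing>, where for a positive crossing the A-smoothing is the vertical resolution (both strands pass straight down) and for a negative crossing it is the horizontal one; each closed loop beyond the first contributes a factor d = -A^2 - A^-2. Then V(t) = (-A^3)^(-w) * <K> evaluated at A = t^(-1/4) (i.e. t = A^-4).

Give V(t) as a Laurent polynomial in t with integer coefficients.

The presented braid s2^-1 s2^-1 s3^-1 s1^-1 s3^-1 s2 s1^-1 s3^-1 s1^-1 s2^-1 s2 on 4 strands reduces by inverse Markov moves (closure unchanged at each step):
  Deconjugate: the word is γ·β·γ⁻¹ with γ = s2^-1 (prefix) and γ⁻¹ = s2 (suffix); strip both.
Reduced to β = s2^-1 s3^-1 s1^-1 s3^-1 s2 s1^-1 s3^-1 s1^-1 s2^-1 on 4 strands, 9 crossings.
Compute on β:
Braid: s2^-1 s3^-1 s1^-1 s3^-1 s2 s1^-1 s3^-1 s1^-1 s2^-1 on 4 strands, 9 crossings.
Writhe w = (#positive) - (#negative) = 1 - 8 = -7.
Computing the Kauffman bracket via state sum. There are 2^9 = 512 states.
Each crossing splits two ways (0=vertical, 1=horizontal). The state's weight is A^(#A-smoothings - #B-smoothings) * d^(loops - 1).
Tabulate the states by total A-exponent and number of loops L (A-exp: L × count):
  A^9: L=6 ×1
  A^7: L=5 ×9
  A^5: L=4 ×35, L=6 ×1
  A^3: L=3 ×74, L=5 ×10
  A^1: L=2 ×85, L=4 ×41
  A^-1: L=1 ×42, L=3 ×80, L=5 ×4
  A^-3: L=2 ×65, L=4 ×19
  A^-5: L=1 ×9, L=3 ×26, L=5 ×1
  A^-7: L=2 ×6, L=4 ×3
  A^-9: L=3 ×1
Each group contributes A^e * Σ count * d^(L-1):
Powers of d = -A^2 - A^-2: d^2 = A^4 + 2 + A^-4; d^3 = -A^6 - 3*A^2 - 3*A^-2 - A^-6; d^4 = A^8 + 4*A^4 + 6 + 4*A^-4 + A^-8; d^5 = -A^10 - 5*A^6 - 10*A^2 - 10*A^-2 - 5*A^-6 - A^-10.
  A^9 * (d^5) = -A^19 - 5*A^15 - 10*A^11 - 10*A^7 - 5*A^3 - A^-1
  A^7 * (9*d^4) = 9*A^15 + 36*A^11 + 54*A^7 + 36*A^3 + 9*A^-1
  A^5 * (35*d^3 + d^5) = -A^15 - 40*A^11 - 115*A^7 - 115*A^3 - 40*A^-1 - A^-5
  A^3 * (74*d^2 + 10*d^4) = 10*A^11 + 114*A^7 + 208*A^3 + 114*A^-1 + 10*A^-5
  A^1 * (85*d + 41*d^3) = -41*A^7 - 208*A^3 - 208*A^-1 - 41*A^-5
  A^-1 * (42 + 80*d^2 + 4*d^4) = 4*A^7 + 96*A^3 + 226*A^-1 + 96*A^-5 + 4*A^-9
  A^-3 * (65*d + 19*d^3) = -19*A^3 - 122*A^-1 - 122*A^-5 - 19*A^-9
  A^-5 * (9 + 26*d^2 + d^4) = A^3 + 30*A^-1 + 67*A^-5 + 30*A^-9 + A^-13
  A^-7 * (6*d + 3*d^3) = -3*A^-1 - 15*A^-5 - 15*A^-9 - 3*A^-13
  A^-9 * (d^2) = A^-5 + 2*A^-9 + A^-13
Summing the groups: <K> = -A^19 + 3*A^15 - 4*A^11 + 6*A^7 - 6*A^3 + 5*A^-1 - 5*A^-5 + 2*A^-9 - A^-13
Normalise by the writhe: (-A^3)^(-w) = (-A^3)^(7) = -A^21, so f(A) = -A^21 * <K> = A^40 - 3*A^36 + 4*A^32 - 6*A^28 + 6*A^24 - 5*A^20 + 5*A^16 - 2*A^12 + A^8.
Substitute A = t^(-1/4), i.e. A^e → t^(-e/4): V(t) = t^-2 - 2*t^-3 + 5*t^-4 - 5*t^-5 + 6*t^-6 - 6*t^-7 + 4*t^-8 - 3*t^-9 + t^-10

Answer: t^-2 - 2*t^-3 + 5*t^-4 - 5*t^-5 + 6*t^-6 - 6*t^-7 + 4*t^-8 - 3*t^-9 + t^-10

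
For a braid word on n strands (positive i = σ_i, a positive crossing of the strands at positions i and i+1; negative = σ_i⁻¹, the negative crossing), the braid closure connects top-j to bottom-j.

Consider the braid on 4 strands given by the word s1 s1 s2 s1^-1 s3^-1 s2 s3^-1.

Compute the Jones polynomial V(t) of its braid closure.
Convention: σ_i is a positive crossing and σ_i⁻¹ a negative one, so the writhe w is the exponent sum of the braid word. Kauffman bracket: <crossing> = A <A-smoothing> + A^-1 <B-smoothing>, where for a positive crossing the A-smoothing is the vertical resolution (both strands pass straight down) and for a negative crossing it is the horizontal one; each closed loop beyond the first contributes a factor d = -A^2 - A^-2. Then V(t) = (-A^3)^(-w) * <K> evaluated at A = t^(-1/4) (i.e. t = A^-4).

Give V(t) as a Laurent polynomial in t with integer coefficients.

t^4 - t^3 + t^2 - 2*t + 2 - t^-1 + t^-2

Derivation:
Braid: s1 s1 s2 s1^-1 s3^-1 s2 s3^-1 on 4 strands, 7 crossings.
Writhe w = (#positive) - (#negative) = 4 - 3 = 1.
Computing the Kauffman bracket via state sum. There are 2^7 = 128 states.
For each crossing: s=0 is the vertical smoothing, s=1 horizontal. Crossing k contributes A^(sign_k * (1 - 2*s_k)); loop factor d = -A^2 - A^-2.
Tabulate the states by total A-exponent and number of loops L (A-exp: L × count):
  A^7: L=3 ×1
  A^5: L=2 ×4, L=4 ×3
  A^3: L=1 ×5, L=3 ×15, L=5 ×1
  A^1: L=2 ×27, L=4 ×8
  A^-1: L=1 ×14, L=3 ×20, L=5 ×1
  A^-3: L=2 ×17, L=4 ×4
  A^-5: L=3 ×7
  A^-7: L=4 ×1
Each group contributes A^e * Σ count * d^(L-1):
Powers of d = -A^2 - A^-2: d^2 = A^4 + 2 + A^-4; d^3 = -A^6 - 3*A^2 - 3*A^-2 - A^-6; d^4 = A^8 + 4*A^4 + 6 + 4*A^-4 + A^-8.
  A^7 * (d^2) = A^11 + 2*A^7 + A^3
  A^5 * (4*d + 3*d^3) = -3*A^11 - 13*A^7 - 13*A^3 - 3*A^-1
  A^3 * (5 + 15*d^2 + d^4) = A^11 + 19*A^7 + 41*A^3 + 19*A^-1 + A^-5
  A^1 * (27*d + 8*d^3) = -8*A^7 - 51*A^3 - 51*A^-1 - 8*A^-5
  A^-1 * (14 + 20*d^2 + d^4) = A^7 + 24*A^3 + 60*A^-1 + 24*A^-5 + A^-9
  A^-3 * (17*d + 4*d^3) = -4*A^3 - 29*A^-1 - 29*A^-5 - 4*A^-9
  A^-5 * (7*d^2) = 7*A^-1 + 14*A^-5 + 7*A^-9
  A^-7 * (d^3) = -A^-1 - 3*A^-5 - 3*A^-9 - A^-13
Summing the groups: <K> = -A^11 + A^7 - 2*A^3 + 2*A^-1 - A^-5 + A^-9 - A^-13
Normalise by the writhe: (-A^3)^(-w) = (-A^3)^(-1) = -A^-3, so f(A) = -A^-3 * <K> = A^8 - A^4 + 2 - 2*A^-4 + A^-8 - A^-12 + A^-16.
Substitute A = t^(-1/4), i.e. A^e → t^(-e/4): V(t) = t^4 - t^3 + t^2 - 2*t + 2 - t^-1 + t^-2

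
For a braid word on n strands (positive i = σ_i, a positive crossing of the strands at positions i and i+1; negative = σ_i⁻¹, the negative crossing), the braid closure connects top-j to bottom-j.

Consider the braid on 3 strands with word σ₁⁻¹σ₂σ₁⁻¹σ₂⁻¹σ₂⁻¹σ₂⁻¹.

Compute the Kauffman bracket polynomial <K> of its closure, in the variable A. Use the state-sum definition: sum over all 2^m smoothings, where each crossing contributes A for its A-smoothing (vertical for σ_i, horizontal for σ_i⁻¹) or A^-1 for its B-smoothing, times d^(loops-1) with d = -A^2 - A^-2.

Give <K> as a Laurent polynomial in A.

Braid: s1^-1 s2 s1^-1 s2^-1 s2^-1 s2^-1 on 3 strands, 6 crossings.
Writhe w = (#positive) - (#negative) = 1 - 5 = -4.
State-sum expansion of <K>. There are 2^6 = 64 states.
For each crossing: s=0 is the vertical smoothing, s=1 horizontal. Crossing k contributes A^(sign_k * (1 - 2*s_k)); loop factor d = -A^2 - A^-2.
Tabulate the states by total A-exponent and number of loops L (A-exp: L × count):
  A^6: L=4 ×1
  A^4: L=3 ×6
  A^2: L=2 ×12, L=4 ×3
  A^0: L=1 ×9, L=3 ×10, L=5 ×1
  A^-2: L=2 ×12, L=4 ×3
  A^-4: L=1 ×2, L=3 ×4
  A^-6: L=2 ×1
Each group contributes A^e * Σ count * d^(L-1):
Powers of d = -A^2 - A^-2: d^2 = A^4 + 2 + A^-4; d^3 = -A^6 - 3*A^2 - 3*A^-2 - A^-6; d^4 = A^8 + 4*A^4 + 6 + 4*A^-4 + A^-8.
  A^6 * (d^3) = -A^12 - 3*A^8 - 3*A^4 - 1
  A^4 * (6*d^2) = 6*A^8 + 12*A^4 + 6
  A^2 * (12*d + 3*d^3) = -3*A^8 - 21*A^4 - 21 - 3*A^-4
  A^0 * (9 + 10*d^2 + d^4) = A^8 + 14*A^4 + 35 + 14*A^-4 + A^-8
  A^-2 * (12*d + 3*d^3) = -3*A^4 - 21 - 21*A^-4 - 3*A^-8
  A^-4 * (2 + 4*d^2) = 4 + 10*A^-4 + 4*A^-8
  A^-6 * (d) = -A^-4 - A^-8
Summing the groups: <K> = -A^12 + A^8 - A^4 + 2 - A^-4 + A^-8

Answer: -A^12 + A^8 - A^4 + 2 - A^-4 + A^-8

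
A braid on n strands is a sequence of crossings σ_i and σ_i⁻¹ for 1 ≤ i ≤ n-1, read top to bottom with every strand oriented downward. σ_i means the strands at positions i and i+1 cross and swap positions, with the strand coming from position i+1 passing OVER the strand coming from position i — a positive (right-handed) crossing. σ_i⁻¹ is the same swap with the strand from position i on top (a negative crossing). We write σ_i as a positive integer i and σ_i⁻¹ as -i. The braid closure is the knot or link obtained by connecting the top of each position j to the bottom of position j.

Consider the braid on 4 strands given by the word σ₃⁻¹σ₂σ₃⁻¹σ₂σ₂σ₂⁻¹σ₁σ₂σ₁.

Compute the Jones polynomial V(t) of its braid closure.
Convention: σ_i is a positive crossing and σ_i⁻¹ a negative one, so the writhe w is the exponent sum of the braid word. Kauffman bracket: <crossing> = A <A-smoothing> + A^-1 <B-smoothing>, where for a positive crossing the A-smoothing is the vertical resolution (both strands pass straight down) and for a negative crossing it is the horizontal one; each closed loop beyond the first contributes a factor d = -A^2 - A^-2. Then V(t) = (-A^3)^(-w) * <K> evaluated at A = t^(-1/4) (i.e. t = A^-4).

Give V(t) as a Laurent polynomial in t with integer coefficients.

t^5 - 2*t^4 + 2*t^3 - 2*t^2 + 2*t - 1 + t^-1

Derivation:
First cancel adjacent σ_i σ_i⁻¹ pairs (Reidemeister II — same braid, same closure): s3^-1 s2 s3^-1 s2 s2 s2^-1 s1 s2 s1 → s3^-1 s2 s3^-1 s2 s1 s2 s1.
Braid: s3^-1 s2 s3^-1 s2 s1 s2 s1 on 4 strands, 7 crossings.
Writhe w = (#positive) - (#negative) = 5 - 2 = 3.
Computing the Kauffman bracket via state sum. There are 2^7 = 128 states.
Smooth each crossing (0=||, 1=⌣⌢); contribution A^(Σ sign_k(1-2s_k)) * d^(L-1).
Tabulate the states by total A-exponent and number of loops L (A-exp: L × count):
  A^7: L=4 ×1
  A^5: L=3 ×7
  A^3: L=2 ×18, L=4 ×3
  A^1: L=1 ×16, L=3 ×19
  A^-1: L=2 ×29, L=4 ×6
  A^-3: L=1 ×5, L=3 ×15, L=5 ×1
  A^-5: L=2 ×4, L=4 ×3
  A^-7: L=3 ×1
Each group contributes A^e * Σ count * d^(L-1):
Powers of d = -A^2 - A^-2: d^2 = A^4 + 2 + A^-4; d^3 = -A^6 - 3*A^2 - 3*A^-2 - A^-6; d^4 = A^8 + 4*A^4 + 6 + 4*A^-4 + A^-8.
  A^7 * (d^3) = -A^13 - 3*A^9 - 3*A^5 - A
  A^5 * (7*d^2) = 7*A^9 + 14*A^5 + 7*A
  A^3 * (18*d + 3*d^3) = -3*A^9 - 27*A^5 - 27*A - 3*A^-3
  A^1 * (16 + 19*d^2) = 19*A^5 + 54*A + 19*A^-3
  A^-1 * (29*d + 6*d^3) = -6*A^5 - 47*A - 47*A^-3 - 6*A^-7
  A^-3 * (5 + 15*d^2 + d^4) = A^5 + 19*A + 41*A^-3 + 19*A^-7 + A^-11
  A^-5 * (4*d + 3*d^3) = -3*A - 13*A^-3 - 13*A^-7 - 3*A^-11
  A^-7 * (d^2) = A^-3 + 2*A^-7 + A^-11
Summing the groups: <K> = -A^13 + A^9 - 2*A^5 + 2*A - 2*A^-3 + 2*A^-7 - A^-11
Normalise by the writhe: (-A^3)^(-w) = (-A^3)^(-3) = -A^-9, so f(A) = -A^-9 * <K> = A^4 - 1 + 2*A^-4 - 2*A^-8 + 2*A^-12 - 2*A^-16 + A^-20.
Substitute A = t^(-1/4), i.e. A^e → t^(-e/4): V(t) = t^5 - 2*t^4 + 2*t^3 - 2*t^2 + 2*t - 1 + t^-1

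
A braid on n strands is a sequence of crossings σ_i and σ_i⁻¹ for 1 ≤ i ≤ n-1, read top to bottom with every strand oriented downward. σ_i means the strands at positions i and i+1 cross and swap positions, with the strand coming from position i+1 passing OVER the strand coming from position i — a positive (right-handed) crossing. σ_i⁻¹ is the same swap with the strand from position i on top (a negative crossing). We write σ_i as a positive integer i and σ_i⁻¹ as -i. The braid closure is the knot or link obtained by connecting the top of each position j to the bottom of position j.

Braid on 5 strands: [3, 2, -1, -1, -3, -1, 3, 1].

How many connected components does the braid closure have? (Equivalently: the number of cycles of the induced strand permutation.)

Track the strand permutation on 5 strands, starting from identity.
  step 1: s3 swaps positions 3,4 -> [1 2 4 3 5]
  step 2: s2 swaps positions 2,3 -> [1 4 2 3 5]
  step 3: s1^-1 swaps positions 1,2 -> [4 1 2 3 5]
  step 4: s1^-1 swaps positions 1,2 -> [1 4 2 3 5]
  step 5: s3^-1 swaps positions 3,4 -> [1 4 3 2 5]
  step 6: s1^-1 swaps positions 1,2 -> [4 1 3 2 5]
  step 7: s3 swaps positions 3,4 -> [4 1 2 3 5]
  step 8: s1 swaps positions 1,2 -> [1 4 2 3 5]
Final permutation (position -> original strand): [1 4 2 3 5]
Closure components = cycle count of this permutation = 3.

Answer: 3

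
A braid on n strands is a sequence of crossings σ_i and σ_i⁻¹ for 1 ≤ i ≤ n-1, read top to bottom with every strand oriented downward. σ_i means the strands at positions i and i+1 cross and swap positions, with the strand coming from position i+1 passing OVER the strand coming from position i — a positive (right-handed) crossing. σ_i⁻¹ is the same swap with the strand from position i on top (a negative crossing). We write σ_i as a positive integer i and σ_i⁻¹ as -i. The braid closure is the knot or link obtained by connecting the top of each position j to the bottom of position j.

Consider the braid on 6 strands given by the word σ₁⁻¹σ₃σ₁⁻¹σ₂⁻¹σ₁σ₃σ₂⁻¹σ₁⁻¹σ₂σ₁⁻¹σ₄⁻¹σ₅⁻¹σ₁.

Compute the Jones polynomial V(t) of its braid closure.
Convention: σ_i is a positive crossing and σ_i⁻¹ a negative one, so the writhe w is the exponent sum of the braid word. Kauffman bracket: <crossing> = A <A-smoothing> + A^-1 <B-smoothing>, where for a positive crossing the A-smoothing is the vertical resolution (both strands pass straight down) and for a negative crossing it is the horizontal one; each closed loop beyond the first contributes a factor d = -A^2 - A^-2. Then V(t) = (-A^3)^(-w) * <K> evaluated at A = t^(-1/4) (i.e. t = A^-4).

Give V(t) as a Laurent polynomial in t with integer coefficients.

The presented braid s1^-1 s3 s1^-1 s2^-1 s1 s3 s2^-1 s1^-1 s2 s1^-1 s4^-1 s5^-1 s1 on 6 strands reduces by inverse Markov moves (closure unchanged at each step):
  Deconjugate: the word is γ·β·γ⁻¹ with γ = s1^-1 (prefix) and γ⁻¹ = s1 (suffix); strip both.
  Destabilize: the word has the form β·s5^-1 where s5^-1 occurs only as the final letter (β ∈ B_5); drop it and the last strand → 5 strands.
  Destabilize: the word has the form β·s4^-1 where s4^-1 occurs only as the final letter (β ∈ B_4); drop it and the last strand → 4 strands.
Reduced to β = s3 s1^-1 s2^-1 s1 s3 s2^-1 s1^-1 s2 s1^-1 on 4 strands, 9 crossings.
Compute on β:
Braid: s3 s1^-1 s2^-1 s1 s3 s2^-1 s1^-1 s2 s1^-1 on 4 strands, 9 crossings.
Writhe w = (#positive) - (#negative) = 4 - 5 = -1.
Computing the Kauffman bracket via state sum. There are 2^9 = 512 states.
Each crossing splits two ways (0=vertical, 1=horizontal). The state's weight is A^(#A-smoothings - #B-smoothings) * d^(loops - 1).
Tabulate the states by total A-exponent and number of loops L (A-exp: L × count):
  A^9: L=5 ×1
  A^7: L=4 ×9
  A^5: L=3 ×32, L=5 ×4
  A^3: L=2 ×53, L=4 ×30, L=6 ×1
  A^1: L=1 ×35, L=3 ×80, L=5 ×11
  A^-1: L=2 ×86, L=4 ×39, L=6 ×1
  A^-3: L=1 ×21, L=3 ×58, L=5 ×5
  A^-5: L=2 ×26, L=4 ×10
  A^-7: L=1 ×3, L=3 ×6
  A^-9: L=2 ×1
Each group contributes A^e * Σ count * d^(L-1):
Powers of d = -A^2 - A^-2: d^2 = A^4 + 2 + A^-4; d^3 = -A^6 - 3*A^2 - 3*A^-2 - A^-6; d^4 = A^8 + 4*A^4 + 6 + 4*A^-4 + A^-8; d^5 = -A^10 - 5*A^6 - 10*A^2 - 10*A^-2 - 5*A^-6 - A^-10.
  A^9 * (d^4) = A^17 + 4*A^13 + 6*A^9 + 4*A^5 + A
  A^7 * (9*d^3) = -9*A^13 - 27*A^9 - 27*A^5 - 9*A
  A^5 * (32*d^2 + 4*d^4) = 4*A^13 + 48*A^9 + 88*A^5 + 48*A + 4*A^-3
  A^3 * (53*d + 30*d^3 + d^5) = -A^13 - 35*A^9 - 153*A^5 - 153*A - 35*A^-3 - A^-7
  A^1 * (35 + 80*d^2 + 11*d^4) = 11*A^9 + 124*A^5 + 261*A + 124*A^-3 + 11*A^-7
  A^-1 * (86*d + 39*d^3 + d^5) = -A^9 - 44*A^5 - 213*A - 213*A^-3 - 44*A^-7 - A^-11
  A^-3 * (21 + 58*d^2 + 5*d^4) = 5*A^5 + 78*A + 167*A^-3 + 78*A^-7 + 5*A^-11
  A^-5 * (26*d + 10*d^3) = -10*A - 56*A^-3 - 56*A^-7 - 10*A^-11
  A^-7 * (3 + 6*d^2) = 6*A^-3 + 15*A^-7 + 6*A^-11
  A^-9 * (d) = -A^-7 - A^-11
Summing the groups: <K> = A^17 - 2*A^13 + 2*A^9 - 3*A^5 + 3*A - 3*A^-3 + 2*A^-7 - A^-11
Normalise by the writhe: (-A^3)^(-w) = (-A^3)^(1) = -A^3, so f(A) = -A^3 * <K> = -A^20 + 2*A^16 - 2*A^12 + 3*A^8 - 3*A^4 + 3 - 2*A^-4 + A^-8.
Substitute A = t^(-1/4), i.e. A^e → t^(-e/4): V(t) = t^2 - 2*t + 3 - 3*t^-1 + 3*t^-2 - 2*t^-3 + 2*t^-4 - t^-5

Answer: t^2 - 2*t + 3 - 3*t^-1 + 3*t^-2 - 2*t^-3 + 2*t^-4 - t^-5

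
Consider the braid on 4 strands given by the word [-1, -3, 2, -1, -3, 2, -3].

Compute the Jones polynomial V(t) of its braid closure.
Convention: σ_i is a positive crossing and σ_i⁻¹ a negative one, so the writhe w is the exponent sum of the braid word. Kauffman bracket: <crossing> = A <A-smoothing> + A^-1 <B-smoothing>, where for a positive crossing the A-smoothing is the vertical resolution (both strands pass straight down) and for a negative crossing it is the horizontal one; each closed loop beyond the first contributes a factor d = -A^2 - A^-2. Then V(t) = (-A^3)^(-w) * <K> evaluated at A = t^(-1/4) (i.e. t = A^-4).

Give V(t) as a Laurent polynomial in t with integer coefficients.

Braid: s1^-1 s3^-1 s2 s1^-1 s3^-1 s2 s3^-1 on 4 strands, 7 crossings.
Writhe w = (#positive) - (#negative) = 2 - 5 = -3.
State-sum expansion of <K>. There are 2^7 = 128 states.
Smooth each crossing (0=||, 1=⌣⌢); contribution A^(Σ sign_k(1-2s_k)) * d^(L-1).
Tabulate the states by total A-exponent and number of loops L (A-exp: L × count):
  A^7: L=5 ×1
  A^5: L=4 ×7
  A^3: L=3 ×20, L=5 ×1
  A^1: L=2 ×29, L=4 ×6
  A^-1: L=1 ×19, L=3 ×16
  A^-3: L=2 ×19, L=4 ×2
  A^-5: L=3 ×7
  A^-7: L=4 ×1
Each group contributes A^e * Σ count * d^(L-1):
Powers of d = -A^2 - A^-2: d^2 = A^4 + 2 + A^-4; d^3 = -A^6 - 3*A^2 - 3*A^-2 - A^-6; d^4 = A^8 + 4*A^4 + 6 + 4*A^-4 + A^-8.
  A^7 * (d^4) = A^15 + 4*A^11 + 6*A^7 + 4*A^3 + A^-1
  A^5 * (7*d^3) = -7*A^11 - 21*A^7 - 21*A^3 - 7*A^-1
  A^3 * (20*d^2 + d^4) = A^11 + 24*A^7 + 46*A^3 + 24*A^-1 + A^-5
  A^1 * (29*d + 6*d^3) = -6*A^7 - 47*A^3 - 47*A^-1 - 6*A^-5
  A^-1 * (19 + 16*d^2) = 16*A^3 + 51*A^-1 + 16*A^-5
  A^-3 * (19*d + 2*d^3) = -2*A^3 - 25*A^-1 - 25*A^-5 - 2*A^-9
  A^-5 * (7*d^2) = 7*A^-1 + 14*A^-5 + 7*A^-9
  A^-7 * (d^3) = -A^-1 - 3*A^-5 - 3*A^-9 - A^-13
Summing the groups: <K> = A^15 - 2*A^11 + 3*A^7 - 4*A^3 + 3*A^-1 - 3*A^-5 + 2*A^-9 - A^-13
Normalise by the writhe: (-A^3)^(-w) = (-A^3)^(3) = -A^9, so f(A) = -A^9 * <K> = -A^24 + 2*A^20 - 3*A^16 + 4*A^12 - 3*A^8 + 3*A^4 - 2 + A^-4.
Substitute A = t^(-1/4), i.e. A^e → t^(-e/4): V(t) = t - 2 + 3*t^-1 - 3*t^-2 + 4*t^-3 - 3*t^-4 + 2*t^-5 - t^-6

Answer: t - 2 + 3*t^-1 - 3*t^-2 + 4*t^-3 - 3*t^-4 + 2*t^-5 - t^-6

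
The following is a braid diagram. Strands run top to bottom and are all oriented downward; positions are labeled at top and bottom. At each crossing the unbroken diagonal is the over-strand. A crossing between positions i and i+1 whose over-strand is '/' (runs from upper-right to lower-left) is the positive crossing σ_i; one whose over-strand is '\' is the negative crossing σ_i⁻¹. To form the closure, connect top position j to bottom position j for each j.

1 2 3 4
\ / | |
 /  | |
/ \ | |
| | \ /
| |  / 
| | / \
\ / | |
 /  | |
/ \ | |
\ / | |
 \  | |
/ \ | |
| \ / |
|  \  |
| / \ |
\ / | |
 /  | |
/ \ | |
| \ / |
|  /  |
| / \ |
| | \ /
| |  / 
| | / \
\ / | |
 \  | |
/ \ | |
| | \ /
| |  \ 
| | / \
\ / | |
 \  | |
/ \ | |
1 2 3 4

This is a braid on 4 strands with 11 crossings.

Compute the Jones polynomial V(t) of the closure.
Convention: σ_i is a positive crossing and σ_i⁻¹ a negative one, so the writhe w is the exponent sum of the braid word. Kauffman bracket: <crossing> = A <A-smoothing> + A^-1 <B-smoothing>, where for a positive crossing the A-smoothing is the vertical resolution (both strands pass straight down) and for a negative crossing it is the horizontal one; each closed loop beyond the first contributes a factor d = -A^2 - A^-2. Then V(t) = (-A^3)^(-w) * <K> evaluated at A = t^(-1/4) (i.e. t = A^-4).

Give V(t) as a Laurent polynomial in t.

Reading the diagram top to bottom ('/'-over between positions i,i+1 = s_i, '\'-over = s_i^-1): braid word = s1 s3 s1 s1^-1 s2^-1 s1 s2 s3 s1^-1 s3^-1 s1^-1.
The presented braid s1 s3 s1 s1^-1 s2^-1 s1 s2 s3 s1^-1 s3^-1 s1^-1 on 4 strands reduces by inverse Markov moves (closure unchanged at each step):
  Deconjugate: the word is γ·β·γ⁻¹ with γ = s1 s3 (prefix) and γ⁻¹ = s3^-1 s1^-1 (suffix); strip both.
  Deconjugate: the word is γ·β·γ⁻¹ with γ = s1 (prefix) and γ⁻¹ = s1^-1 (suffix); strip both.
  Destabilize: the word has the form β·s3 where s3 occurs only as the final letter (β ∈ B_3); drop it and the last strand → 3 strands.
Reduced to β = s1^-1 s2^-1 s1 s2 on 3 strands, 4 crossings.
Compute on β:
Braid: s1^-1 s2^-1 s1 s2 on 3 strands, 4 crossings.
Writhe w = (#positive) - (#negative) = 2 - 2 = 0.
Enumerate smoothing states for the bracket polynomial. There are 2^4 = 16 states.
For each crossing: s=0 is the vertical smoothing, s=1 horizontal. Crossing k contributes A^(sign_k * (1 - 2*s_k)); loop factor d = -A^2 - A^-2.
  state 0000: A-exp=+0, loops=3, term = A^0 * d^2
  state 0001: A-exp=-2, loops=2, term = A^-2 * d^1
  state 0010: A-exp=-2, loops=2, term = A^-2 * d^1
  state 0011: A-exp=-4, loops=1, term = A^-4 * d^0
  state 0100: A-exp=+2, loops=2, term = A^2 * d^1
  state 0101: A-exp=+0, loops=3, term = A^0 * d^2
  state 0110: A-exp=+0, loops=1, term = A^0 * d^0
  state 0111: A-exp=-2, loops=2, term = A^-2 * d^1
  state 1000: A-exp=+2, loops=2, term = A^2 * d^1
  state 1001: A-exp=+0, loops=1, term = A^0 * d^0
  state 1010: A-exp=+0, loops=3, term = A^0 * d^2
  state 1011: A-exp=-2, loops=2, term = A^-2 * d^1
  state 1100: A-exp=+4, loops=1, term = A^4 * d^0
  state 1101: A-exp=+2, loops=2, term = A^2 * d^1
  state 1110: A-exp=+2, loops=2, term = A^2 * d^1
  state 1111: A-exp=+0, loops=1, term = A^0 * d^0
Collect the terms by A-exponent (count of states per loop number):
Powers of d = -A^2 - A^-2: d^2 = A^4 + 2 + A^-4.
  A^4 * (1) = A^4
  A^2 * (4*d) = -4*A^4 - 4
  A^0 * (3 + 3*d^2) = 3*A^4 + 9 + 3*A^-4
  A^-2 * (4*d) = -4 - 4*A^-4
  A^-4 * (1) = A^-4
Summing the groups: <K> = 1
Normalise by the writhe: (-A^3)^(-w) = (-A^3)^(0) = 1, so f(A) = 1 * <K> = 1.
Substitute A = t^(-1/4), i.e. A^e → t^(-e/4): V(t) = 1

Answer: 1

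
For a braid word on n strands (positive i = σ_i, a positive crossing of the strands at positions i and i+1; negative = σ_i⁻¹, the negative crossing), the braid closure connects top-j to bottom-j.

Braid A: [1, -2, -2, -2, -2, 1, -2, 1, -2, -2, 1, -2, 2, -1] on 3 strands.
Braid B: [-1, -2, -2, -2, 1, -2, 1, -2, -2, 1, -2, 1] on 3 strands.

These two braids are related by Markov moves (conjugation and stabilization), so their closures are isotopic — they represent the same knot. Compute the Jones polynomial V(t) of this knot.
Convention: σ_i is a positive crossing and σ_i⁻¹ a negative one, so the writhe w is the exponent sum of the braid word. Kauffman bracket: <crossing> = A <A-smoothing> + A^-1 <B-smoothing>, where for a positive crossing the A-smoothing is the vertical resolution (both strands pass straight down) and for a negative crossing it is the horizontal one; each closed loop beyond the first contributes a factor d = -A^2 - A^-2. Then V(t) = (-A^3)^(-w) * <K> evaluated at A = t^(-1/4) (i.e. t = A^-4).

-t + 3 - 4*t^-1 + 7*t^-2 - 8*t^-3 + 9*t^-4 - 9*t^-5 + 7*t^-6 - 5*t^-7 + 3*t^-8 - t^-9

Derivation:
Markov-equivalent braids have isotopic closures, hence identical knot invariants. Strip the Markov moves from each word to reach a common short braid β, then compute V(t) once on β.
Braid A: s1 s2^-1 s2^-1 s2^-1 s2^-1 s1 s2^-1 s1 s2^-1 s2^-1 s1 s2^-1 s2 s1^-1 on 3 strands reduces by inverse Markov moves (closure unchanged at each step):
  Deconjugate: the word is γ·β·γ⁻¹ with γ = s1 s2^-1 (prefix) and γ⁻¹ = s2 s1^-1 (suffix); strip both.
Reduced to β = s2^-1 s2^-1 s2^-1 s1 s2^-1 s1 s2^-1 s2^-1 s1 s2^-1 on 3 strands, 10 crossings.
Braid B: s1^-1 s2^-1 s2^-1 s2^-1 s1 s2^-1 s1 s2^-1 s2^-1 s1 s2^-1 s1 on 3 strands reduces by inverse Markov moves (closure unchanged at each step):
  Deconjugate: the word is γ·β·γ⁻¹ with γ = s1^-1 (prefix) and γ⁻¹ = s1 (suffix); strip both.
Reduced to β = s2^-1 s2^-1 s2^-1 s1 s2^-1 s1 s2^-1 s2^-1 s1 s2^-1 on 3 strands, 10 crossings.
Both give the same β = s2^-1 s2^-1 s2^-1 s1 s2^-1 s1 s2^-1 s2^-1 s1 s2^-1 on 3 strands, so one state sum suffices:
Braid: s2^-1 s2^-1 s2^-1 s1 s2^-1 s1 s2^-1 s2^-1 s1 s2^-1 on 3 strands, 10 crossings.
Writhe w = (#positive) - (#negative) = 3 - 7 = -4.
State-sum expansion of <K>. There are 2^10 = 1024 states.
Smooth each crossing (0=||, 1=⌣⌢); contribution A^(Σ sign_k(1-2s_k)) * d^(L-1).
Tabulate the states by total A-exponent and number of loops L (A-exp: L × count):
  A^10: L=8 ×1
  A^8: L=7 ×10
  A^6: L=6 ×45
  A^4: L=5 ×119, L=7 ×1
  A^2: L=4 ×202, L=6 ×8
  A^0: L=3 ×224, L=5 ×28
  A^-2: L=2 ×156, L=4 ×53, L=6 ×1
  A^-4: L=1 ×57, L=3 ×59, L=5 ×4
  A^-6: L=2 ×38, L=4 ×7
  A^-8: L=3 ×10
  A^-10: L=4 ×1
Each group contributes A^e * Σ count * d^(L-1):
Powers of d = -A^2 - A^-2: d^2 = A^4 + 2 + A^-4; d^3 = -A^6 - 3*A^2 - 3*A^-2 - A^-6; d^4 = A^8 + 4*A^4 + 6 + 4*A^-4 + A^-8; d^5 = -A^10 - 5*A^6 - 10*A^2 - 10*A^-2 - 5*A^-6 - A^-10; d^6 = A^12 + 6*A^8 + 15*A^4 + 20 + 15*A^-4 + 6*A^-8 + A^-12; d^7 = -A^14 - 7*A^10 - 21*A^6 - 35*A^2 - 35*A^-2 - 21*A^-6 - 7*A^-10 - A^-14.
  A^10 * (d^7) = -A^24 - 7*A^20 - 21*A^16 - 35*A^12 - 35*A^8 - 21*A^4 - 7 - A^-4
  A^8 * (10*d^6) = 10*A^20 + 60*A^16 + 150*A^12 + 200*A^8 + 150*A^4 + 60 + 10*A^-4
  A^6 * (45*d^5) = -45*A^16 - 225*A^12 - 450*A^8 - 450*A^4 - 225 - 45*A^-4
  A^4 * (119*d^4 + d^6) = A^16 + 125*A^12 + 491*A^8 + 734*A^4 + 491 + 125*A^-4 + A^-8
  A^2 * (202*d^3 + 8*d^5) = -8*A^12 - 242*A^8 - 686*A^4 - 686 - 242*A^-4 - 8*A^-8
  A^0 * (224*d^2 + 28*d^4) = 28*A^8 + 336*A^4 + 616 + 336*A^-4 + 28*A^-8
  A^-2 * (156*d + 53*d^3 + d^5) = -A^8 - 58*A^4 - 325 - 325*A^-4 - 58*A^-8 - A^-12
  A^-4 * (57 + 59*d^2 + 4*d^4) = 4*A^4 + 75 + 199*A^-4 + 75*A^-8 + 4*A^-12
  A^-6 * (38*d + 7*d^3) = -7 - 59*A^-4 - 59*A^-8 - 7*A^-12
  A^-8 * (10*d^2) = 10*A^-4 + 20*A^-8 + 10*A^-12
  A^-10 * (d^3) = -A^-4 - 3*A^-8 - 3*A^-12 - A^-16
Summing the groups: <K> = -A^24 + 3*A^20 - 5*A^16 + 7*A^12 - 9*A^8 + 9*A^4 - 8 + 7*A^-4 - 4*A^-8 + 3*A^-12 - A^-16
Normalise by the writhe: (-A^3)^(-w) = (-A^3)^(4) = A^12, so f(A) = A^12 * <K> = -A^36 + 3*A^32 - 5*A^28 + 7*A^24 - 9*A^20 + 9*A^16 - 8*A^12 + 7*A^8 - 4*A^4 + 3 - A^-4.
Substitute A = t^(-1/4), i.e. A^e → t^(-e/4): V(t) = -t + 3 - 4*t^-1 + 7*t^-2 - 8*t^-3 + 9*t^-4 - 9*t^-5 + 7*t^-6 - 5*t^-7 + 3*t^-8 - t^-9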